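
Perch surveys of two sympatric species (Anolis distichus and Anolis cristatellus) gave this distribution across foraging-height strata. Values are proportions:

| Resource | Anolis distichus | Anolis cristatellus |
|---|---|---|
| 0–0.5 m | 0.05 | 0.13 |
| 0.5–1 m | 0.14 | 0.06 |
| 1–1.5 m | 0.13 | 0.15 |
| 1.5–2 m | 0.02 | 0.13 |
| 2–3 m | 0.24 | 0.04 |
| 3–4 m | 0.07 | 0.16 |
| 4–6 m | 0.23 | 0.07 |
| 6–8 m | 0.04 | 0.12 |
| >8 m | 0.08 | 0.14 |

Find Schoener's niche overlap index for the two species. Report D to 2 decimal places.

0.56

Σ|p₁ᵢ − p₂ᵢ| = 0.08 + 0.08 + 0.02 + 0.11 + 0.20 + 0.09 + 0.16 + 0.08 + 0.06 = 0.88
D = 1 − ½ × 0.88 = 1 − 0.440 = 0.5600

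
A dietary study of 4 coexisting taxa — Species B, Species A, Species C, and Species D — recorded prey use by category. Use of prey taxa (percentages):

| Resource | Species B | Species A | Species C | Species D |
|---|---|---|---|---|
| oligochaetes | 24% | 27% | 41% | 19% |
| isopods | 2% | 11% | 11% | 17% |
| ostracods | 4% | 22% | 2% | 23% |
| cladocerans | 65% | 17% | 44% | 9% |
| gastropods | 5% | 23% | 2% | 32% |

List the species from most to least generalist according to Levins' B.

Convert percentages to proportions (divide by 100).
Σp_Bᵢ² = 0.24² + 0.02² + 0.04² + 0.65² + 0.05² = 0.0576 + 0.0004 + 0.0016 + 0.4225 + 0.0025 = 0.4846
B_B = 1 / 0.4846 = 2.0636
Σp_Aᵢ² = 0.27² + 0.11² + 0.22² + 0.17² + 0.23² = 0.0729 + 0.0121 + 0.0484 + 0.0289 + 0.0529 = 0.2152
B_A = 1 / 0.2152 = 4.6468
Σp_Cᵢ² = 0.41² + 0.11² + 0.02² + 0.44² + 0.02² = 0.1681 + 0.0121 + 0.0004 + 0.1936 + 0.0004 = 0.3746
B_C = 1 / 0.3746 = 2.6695
Σp_Dᵢ² = 0.19² + 0.17² + 0.23² + 0.09² + 0.32² = 0.0361 + 0.0289 + 0.0529 + 0.0081 + 0.1024 = 0.2284
B_D = 1 / 0.2284 = 4.3783
Ranking by B (broadest → narrowest): Species A (4.65) > Species D (4.38) > Species C (2.67) > Species B (2.06)

Species A > Species D > Species C > Species B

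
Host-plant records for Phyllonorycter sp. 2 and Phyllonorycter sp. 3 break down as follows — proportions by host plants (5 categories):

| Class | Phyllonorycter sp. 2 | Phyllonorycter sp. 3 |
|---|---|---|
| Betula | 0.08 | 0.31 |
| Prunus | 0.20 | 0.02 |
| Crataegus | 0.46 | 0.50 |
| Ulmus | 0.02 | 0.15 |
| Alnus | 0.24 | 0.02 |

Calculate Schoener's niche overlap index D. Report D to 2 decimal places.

Σ|p₁ᵢ − p₂ᵢ| = 0.23 + 0.18 + 0.04 + 0.13 + 0.22 = 0.80
D = 1 − ½ × 0.80 = 1 − 0.400 = 0.6000

0.60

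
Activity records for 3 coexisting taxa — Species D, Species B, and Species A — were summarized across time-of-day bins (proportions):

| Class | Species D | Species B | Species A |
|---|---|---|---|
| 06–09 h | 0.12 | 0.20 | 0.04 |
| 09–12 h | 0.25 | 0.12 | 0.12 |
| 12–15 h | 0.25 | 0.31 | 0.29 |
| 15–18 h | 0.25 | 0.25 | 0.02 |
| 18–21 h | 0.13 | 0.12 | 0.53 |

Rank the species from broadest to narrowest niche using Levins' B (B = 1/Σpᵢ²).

Species D > Species B > Species A

Σp_Dᵢ² = 0.12² + 0.25² + 0.25² + 0.25² + 0.13² = 0.0144 + 0.0625 + 0.0625 + 0.0625 + 0.0169 = 0.2188
B_D = 1 / 0.2188 = 4.5704
Σp_Bᵢ² = 0.20² + 0.12² + 0.31² + 0.25² + 0.12² = 0.0400 + 0.0144 + 0.0961 + 0.0625 + 0.0144 = 0.2274
B_B = 1 / 0.2274 = 4.3975
Σp_Aᵢ² = 0.04² + 0.12² + 0.29² + 0.02² + 0.53² = 0.0016 + 0.0144 + 0.0841 + 0.0004 + 0.2809 = 0.3814
B_A = 1 / 0.3814 = 2.6219
Ranking by B (broadest → narrowest): Species D (4.57) > Species B (4.40) > Species A (2.62)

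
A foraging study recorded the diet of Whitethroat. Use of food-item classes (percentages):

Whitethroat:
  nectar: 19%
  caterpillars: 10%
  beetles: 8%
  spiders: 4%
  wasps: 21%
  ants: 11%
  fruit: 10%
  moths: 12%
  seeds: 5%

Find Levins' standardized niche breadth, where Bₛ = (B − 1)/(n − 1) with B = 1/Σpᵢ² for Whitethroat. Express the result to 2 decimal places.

Convert percentages to proportions (divide by 100).
Σpᵢ² = 0.19² + 0.10² + 0.08² + 0.04² + 0.21² + 0.11² + 0.10² + 0.12² + 0.05² = 0.0361 + 0.0100 + 0.0064 + 0.0016 + 0.0441 + 0.0121 + 0.0100 + 0.0144 + 0.0025 = 0.1372
B = 1 / 0.1372 = 7.2886
Bₛ = (B − 1)/(n − 1) = (7.2886 − 1)/(9 − 1) = 6.2886/8 = 0.7861

0.79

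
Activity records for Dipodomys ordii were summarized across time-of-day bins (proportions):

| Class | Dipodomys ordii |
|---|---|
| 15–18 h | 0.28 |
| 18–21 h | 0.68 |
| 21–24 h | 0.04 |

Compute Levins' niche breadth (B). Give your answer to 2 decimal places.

1.84

Σpᵢ² = 0.28² + 0.68² + 0.04² = 0.0784 + 0.4624 + 0.0016 = 0.5424
B = 1 / 0.5424 = 1.8437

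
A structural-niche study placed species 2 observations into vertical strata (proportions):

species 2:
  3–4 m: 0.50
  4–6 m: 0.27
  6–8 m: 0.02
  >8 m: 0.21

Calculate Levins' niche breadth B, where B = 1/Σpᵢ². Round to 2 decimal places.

Σpᵢ² = 0.50² + 0.27² + 0.02² + 0.21² = 0.2500 + 0.0729 + 0.0004 + 0.0441 = 0.3674
B = 1 / 0.3674 = 2.7218

2.72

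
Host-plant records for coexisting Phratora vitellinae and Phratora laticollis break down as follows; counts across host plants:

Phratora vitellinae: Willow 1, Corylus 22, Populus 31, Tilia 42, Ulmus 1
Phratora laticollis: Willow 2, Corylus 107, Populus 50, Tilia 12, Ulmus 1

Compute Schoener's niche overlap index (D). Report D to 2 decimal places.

0.60

Proportions for Phratora vitellinae (n=97): 1/97=0.0103, 22/97=0.2268, 31/97=0.3196, 42/97=0.4330, 1/97=0.0103
Proportions for Phratora laticollis (n=172): 2/172=0.0116, 107/172=0.6221, 50/172=0.2907, 12/172=0.0698, 1/172=0.0058
Σ|p₁ᵢ − p₂ᵢ| = 0.0013 + 0.3953 + 0.0289 + 0.3632 + 0.0045 = 0.7932
D = 1 − ½ × 0.7932 = 1 − 0.39660 = 0.60340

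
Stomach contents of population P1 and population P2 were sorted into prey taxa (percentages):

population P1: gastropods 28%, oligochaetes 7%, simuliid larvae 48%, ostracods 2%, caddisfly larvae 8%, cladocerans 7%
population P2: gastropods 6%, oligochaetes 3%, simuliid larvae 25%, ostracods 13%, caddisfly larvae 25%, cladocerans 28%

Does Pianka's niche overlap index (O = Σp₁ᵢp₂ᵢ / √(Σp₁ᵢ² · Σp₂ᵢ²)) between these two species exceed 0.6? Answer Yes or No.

Yes

Convert percentages to proportions (divide by 100).
Σ p₁ᵢp₂ᵢ = 0.0168 + 0.0021 + 0.1200 + 0.0026 + 0.0200 + 0.0196 = 0.1811
Σp_1ᵢ² = 0.28² + 0.07² + 0.48² + 0.02² + 0.08² + 0.07² = 0.0784 + 0.0049 + 0.2304 + 0.0004 + 0.0064 + 0.0049 = 0.3254
Σp_2ᵢ² = 0.06² + 0.03² + 0.25² + 0.13² + 0.25² + 0.28² = 0.0036 + 0.0009 + 0.0625 + 0.0169 + 0.0625 + 0.0784 = 0.2248
O = 0.1811 / √(0.3254 × 0.2248) = 0.1811 / 0.27046 = 0.6696
O = 0.6696 > 0.6 → Yes.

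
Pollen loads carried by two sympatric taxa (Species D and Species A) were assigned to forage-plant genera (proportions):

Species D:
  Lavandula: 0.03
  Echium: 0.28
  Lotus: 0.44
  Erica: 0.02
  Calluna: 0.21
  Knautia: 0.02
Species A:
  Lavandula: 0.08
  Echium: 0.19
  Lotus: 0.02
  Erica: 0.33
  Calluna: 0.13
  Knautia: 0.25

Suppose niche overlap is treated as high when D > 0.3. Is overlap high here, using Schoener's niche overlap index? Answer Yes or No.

Yes

Σ|p₁ᵢ − p₂ᵢ| = 0.05 + 0.09 + 0.42 + 0.31 + 0.08 + 0.23 = 1.18
D = 1 − ½ × 1.18 = 1 − 0.590 = 0.4100
D = 0.4100 > 0.3 → Yes.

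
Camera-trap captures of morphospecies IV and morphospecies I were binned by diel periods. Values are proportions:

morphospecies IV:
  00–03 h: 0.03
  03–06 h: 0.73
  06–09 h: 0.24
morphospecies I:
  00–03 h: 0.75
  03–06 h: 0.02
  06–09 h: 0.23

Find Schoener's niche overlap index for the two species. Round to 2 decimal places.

Σ|p₁ᵢ − p₂ᵢ| = 0.72 + 0.71 + 0.01 = 1.44
D = 1 − ½ × 1.44 = 1 − 0.720 = 0.2800

0.28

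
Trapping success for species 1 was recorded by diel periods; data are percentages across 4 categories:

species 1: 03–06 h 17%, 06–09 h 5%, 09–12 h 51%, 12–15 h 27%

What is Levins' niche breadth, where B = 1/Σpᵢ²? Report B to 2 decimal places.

2.74

Convert percentages to proportions (divide by 100).
Σpᵢ² = 0.17² + 0.05² + 0.51² + 0.27² = 0.0289 + 0.0025 + 0.2601 + 0.0729 = 0.3644
B = 1 / 0.3644 = 2.7442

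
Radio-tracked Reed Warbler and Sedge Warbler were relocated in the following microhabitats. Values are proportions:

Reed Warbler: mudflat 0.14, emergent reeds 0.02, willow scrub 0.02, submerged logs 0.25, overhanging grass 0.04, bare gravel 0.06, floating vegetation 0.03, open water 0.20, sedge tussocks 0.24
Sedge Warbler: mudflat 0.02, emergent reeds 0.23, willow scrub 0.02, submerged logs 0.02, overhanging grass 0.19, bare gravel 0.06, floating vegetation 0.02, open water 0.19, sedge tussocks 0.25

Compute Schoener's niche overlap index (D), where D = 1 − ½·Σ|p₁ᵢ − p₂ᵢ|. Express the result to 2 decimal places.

Σ|p₁ᵢ − p₂ᵢ| = 0.12 + 0.21 + 0.00 + 0.23 + 0.15 + 0.00 + 0.01 + 0.01 + 0.01 = 0.74
D = 1 − ½ × 0.74 = 1 − 0.370 = 0.6300

0.63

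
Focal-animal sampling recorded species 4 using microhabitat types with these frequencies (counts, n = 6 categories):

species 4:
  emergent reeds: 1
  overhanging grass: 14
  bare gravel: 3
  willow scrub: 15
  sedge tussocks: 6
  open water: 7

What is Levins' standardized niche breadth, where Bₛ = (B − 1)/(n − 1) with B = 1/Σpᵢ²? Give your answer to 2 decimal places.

Proportions for species 4 (n=46): 1/46=0.0217, 14/46=0.3043, 3/46=0.0652, 15/46=0.3261, 6/46=0.1304, 7/46=0.1522
Σpᵢ² = 0.0217² + 0.3043² + 0.0652² + 0.3261² + 0.1304² + 0.1522² = 0.000471 + 0.092598 + 0.004251 + 0.106341 + 0.017004 + 0.023165 = 0.243830
B = 1 / 0.243830 = 4.1012
Bₛ = (B − 1)/(n − 1) = (4.1012 − 1)/(6 − 1) = 3.1012/5 = 0.6202

0.62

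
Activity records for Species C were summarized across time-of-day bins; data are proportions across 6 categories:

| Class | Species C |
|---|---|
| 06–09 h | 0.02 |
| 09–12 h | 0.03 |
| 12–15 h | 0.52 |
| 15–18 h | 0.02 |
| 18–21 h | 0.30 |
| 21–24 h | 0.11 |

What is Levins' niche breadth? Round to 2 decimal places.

2.67

Σpᵢ² = 0.02² + 0.03² + 0.52² + 0.02² + 0.30² + 0.11² = 0.0004 + 0.0009 + 0.2704 + 0.0004 + 0.0900 + 0.0121 = 0.3742
B = 1 / 0.3742 = 2.6724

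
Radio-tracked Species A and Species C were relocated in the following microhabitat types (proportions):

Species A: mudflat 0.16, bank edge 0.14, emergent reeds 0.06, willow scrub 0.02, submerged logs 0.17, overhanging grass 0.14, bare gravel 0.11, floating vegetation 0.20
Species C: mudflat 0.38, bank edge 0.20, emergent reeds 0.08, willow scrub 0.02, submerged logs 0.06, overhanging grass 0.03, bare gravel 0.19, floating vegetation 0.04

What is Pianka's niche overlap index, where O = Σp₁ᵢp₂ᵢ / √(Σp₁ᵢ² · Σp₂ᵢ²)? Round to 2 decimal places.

0.73

Σ p₁ᵢp₂ᵢ = 0.0608 + 0.0280 + 0.0048 + 0.0004 + 0.0102 + 0.0042 + 0.0209 + 0.0080 = 0.1373
Σp_1ᵢ² = 0.16² + 0.14² + 0.06² + 0.02² + 0.17² + 0.14² + 0.11² + 0.20² = 0.0256 + 0.0196 + 0.0036 + 0.0004 + 0.0289 + 0.0196 + 0.0121 + 0.0400 = 0.1498
Σp_2ᵢ² = 0.38² + 0.20² + 0.08² + 0.02² + 0.06² + 0.03² + 0.19² + 0.04² = 0.1444 + 0.0400 + 0.0064 + 0.0004 + 0.0036 + 0.0009 + 0.0361 + 0.0016 = 0.2334
O = 0.1373 / √(0.1498 × 0.2334) = 0.1373 / 0.18698 = 0.7343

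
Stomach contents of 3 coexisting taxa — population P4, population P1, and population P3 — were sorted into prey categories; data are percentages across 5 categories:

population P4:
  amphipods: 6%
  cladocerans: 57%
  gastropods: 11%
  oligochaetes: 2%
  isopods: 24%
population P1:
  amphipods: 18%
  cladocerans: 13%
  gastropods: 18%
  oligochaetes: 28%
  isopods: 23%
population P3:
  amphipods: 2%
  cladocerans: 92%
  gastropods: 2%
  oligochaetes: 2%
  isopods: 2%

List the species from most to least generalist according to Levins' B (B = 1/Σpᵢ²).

Convert percentages to proportions (divide by 100).
Σp_P4ᵢ² = 0.06² + 0.57² + 0.11² + 0.02² + 0.24² = 0.0036 + 0.3249 + 0.0121 + 0.0004 + 0.0576 = 0.3986
B_P4 = 1 / 0.3986 = 2.5088
Σp_P1ᵢ² = 0.18² + 0.13² + 0.18² + 0.28² + 0.23² = 0.0324 + 0.0169 + 0.0324 + 0.0784 + 0.0529 = 0.2130
B_P1 = 1 / 0.2130 = 4.6948
Σp_P3ᵢ² = 0.02² + 0.92² + 0.02² + 0.02² + 0.02² = 0.0004 + 0.8464 + 0.0004 + 0.0004 + 0.0004 = 0.8480
B_P3 = 1 / 0.8480 = 1.1792
Ranking by B (broadest → narrowest): population P1 (4.69) > population P4 (2.51) > population P3 (1.18)

population P1 > population P4 > population P3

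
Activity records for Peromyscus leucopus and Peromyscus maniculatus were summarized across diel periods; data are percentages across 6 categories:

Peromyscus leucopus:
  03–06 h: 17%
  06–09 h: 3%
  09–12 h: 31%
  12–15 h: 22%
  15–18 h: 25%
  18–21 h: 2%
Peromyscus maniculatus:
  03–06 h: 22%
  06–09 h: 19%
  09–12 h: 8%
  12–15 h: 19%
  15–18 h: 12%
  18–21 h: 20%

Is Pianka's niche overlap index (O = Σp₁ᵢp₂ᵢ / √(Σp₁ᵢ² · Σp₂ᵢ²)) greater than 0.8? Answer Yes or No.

Convert percentages to proportions (divide by 100).
Σ p₁ᵢp₂ᵢ = 0.0374 + 0.0057 + 0.0248 + 0.0418 + 0.0300 + 0.0040 = 0.1437
Σp_1ᵢ² = 0.17² + 0.03² + 0.31² + 0.22² + 0.25² + 0.02² = 0.0289 + 0.0009 + 0.0961 + 0.0484 + 0.0625 + 0.0004 = 0.2372
Σp_2ᵢ² = 0.22² + 0.19² + 0.08² + 0.19² + 0.12² + 0.20² = 0.0484 + 0.0361 + 0.0064 + 0.0361 + 0.0144 + 0.0400 = 0.1814
O = 0.1437 / √(0.2372 × 0.1814) = 0.1437 / 0.20743 = 0.6928
O = 0.6928 < 0.8 → No.

No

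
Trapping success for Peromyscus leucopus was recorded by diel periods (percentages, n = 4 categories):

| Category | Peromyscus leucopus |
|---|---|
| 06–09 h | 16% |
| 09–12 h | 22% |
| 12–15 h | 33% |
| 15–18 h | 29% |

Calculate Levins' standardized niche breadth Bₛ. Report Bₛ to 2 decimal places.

0.92

Convert percentages to proportions (divide by 100).
Σpᵢ² = 0.16² + 0.22² + 0.33² + 0.29² = 0.0256 + 0.0484 + 0.1089 + 0.0841 = 0.2670
B = 1 / 0.2670 = 3.7453
Bₛ = (B − 1)/(n − 1) = (3.7453 − 1)/(4 − 1) = 2.7453/3 = 0.9151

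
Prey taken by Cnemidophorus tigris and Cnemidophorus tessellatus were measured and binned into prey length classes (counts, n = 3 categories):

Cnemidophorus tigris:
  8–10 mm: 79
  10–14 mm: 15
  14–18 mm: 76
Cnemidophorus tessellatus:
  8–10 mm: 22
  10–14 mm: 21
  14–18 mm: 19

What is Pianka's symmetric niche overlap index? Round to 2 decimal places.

Proportions for Cnemidophorus tigris (n=170): 79/170=0.4647, 15/170=0.0882, 76/170=0.4471
Proportions for Cnemidophorus tessellatus (n=62): 22/62=0.3548, 21/62=0.3387, 19/62=0.3065
Σ p₁ᵢp₂ᵢ = 0.164876 + 0.029873 + 0.137036 = 0.331785
Σp_1ᵢ² = 0.4647² + 0.0882² + 0.4471² = 0.215946 + 0.007779 + 0.199898 = 0.423623
Σp_2ᵢ² = 0.3548² + 0.3387² + 0.3065² = 0.125883 + 0.114718 + 0.093942 = 0.334543
O = 0.331785 / √(0.423623 × 0.334543) = 0.331785 / 0.3764573 = 0.8813

0.88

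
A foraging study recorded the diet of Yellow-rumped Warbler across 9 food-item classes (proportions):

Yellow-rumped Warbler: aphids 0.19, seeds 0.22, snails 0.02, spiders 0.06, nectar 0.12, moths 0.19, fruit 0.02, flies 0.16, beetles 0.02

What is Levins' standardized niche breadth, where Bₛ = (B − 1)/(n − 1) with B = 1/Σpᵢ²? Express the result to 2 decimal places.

0.63

Σpᵢ² = 0.19² + 0.22² + 0.02² + 0.06² + 0.12² + 0.19² + 0.02² + 0.16² + 0.02² = 0.0361 + 0.0484 + 0.0004 + 0.0036 + 0.0144 + 0.0361 + 0.0004 + 0.0256 + 0.0004 = 0.1654
B = 1 / 0.1654 = 6.0459
Bₛ = (B − 1)/(n − 1) = (6.0459 − 1)/(9 − 1) = 5.0459/8 = 0.6307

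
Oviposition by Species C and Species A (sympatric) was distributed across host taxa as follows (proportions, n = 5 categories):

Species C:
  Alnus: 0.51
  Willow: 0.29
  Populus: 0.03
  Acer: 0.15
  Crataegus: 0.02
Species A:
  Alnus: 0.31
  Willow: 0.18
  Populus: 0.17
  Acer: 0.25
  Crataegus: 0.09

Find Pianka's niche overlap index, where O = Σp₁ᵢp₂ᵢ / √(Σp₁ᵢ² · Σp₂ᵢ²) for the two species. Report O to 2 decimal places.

Σ p₁ᵢp₂ᵢ = 0.1581 + 0.0522 + 0.0051 + 0.0375 + 0.0018 = 0.2547
Σp_1ᵢ² = 0.51² + 0.29² + 0.03² + 0.15² + 0.02² = 0.2601 + 0.0841 + 0.0009 + 0.0225 + 0.0004 = 0.3680
Σp_2ᵢ² = 0.31² + 0.18² + 0.17² + 0.25² + 0.09² = 0.0961 + 0.0324 + 0.0289 + 0.0625 + 0.0081 = 0.2280
O = 0.2547 / √(0.3680 × 0.2280) = 0.2547 / 0.28966 = 0.8793

0.88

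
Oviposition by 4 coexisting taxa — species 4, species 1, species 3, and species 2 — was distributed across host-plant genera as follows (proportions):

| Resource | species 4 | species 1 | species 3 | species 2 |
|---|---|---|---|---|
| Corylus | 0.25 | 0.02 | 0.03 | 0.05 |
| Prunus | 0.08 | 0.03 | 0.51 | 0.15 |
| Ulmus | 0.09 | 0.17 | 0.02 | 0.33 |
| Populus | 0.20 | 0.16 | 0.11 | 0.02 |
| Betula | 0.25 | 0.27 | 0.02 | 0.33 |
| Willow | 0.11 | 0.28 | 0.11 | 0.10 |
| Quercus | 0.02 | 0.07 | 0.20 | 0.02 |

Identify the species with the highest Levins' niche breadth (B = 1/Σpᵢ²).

species 4

Σp_4ᵢ² = 0.25² + 0.08² + 0.09² + 0.20² + 0.25² + 0.11² + 0.02² = 0.0625 + 0.0064 + 0.0081 + 0.0400 + 0.0625 + 0.0121 + 0.0004 = 0.1920
B_4 = 1 / 0.1920 = 5.2083
Σp_1ᵢ² = 0.02² + 0.03² + 0.17² + 0.16² + 0.27² + 0.28² + 0.07² = 0.0004 + 0.0009 + 0.0289 + 0.0256 + 0.0729 + 0.0784 + 0.0049 = 0.2120
B_1 = 1 / 0.2120 = 4.7170
Σp_3ᵢ² = 0.03² + 0.51² + 0.02² + 0.11² + 0.02² + 0.11² + 0.20² = 0.0009 + 0.2601 + 0.0004 + 0.0121 + 0.0004 + 0.0121 + 0.0400 = 0.3260
B_3 = 1 / 0.3260 = 3.0675
Σp_2ᵢ² = 0.05² + 0.15² + 0.33² + 0.02² + 0.33² + 0.10² + 0.02² = 0.0025 + 0.0225 + 0.1089 + 0.0004 + 0.1089 + 0.0100 + 0.0004 = 0.2536
B_2 = 1 / 0.2536 = 3.9432
Highest B → broadest niche (most generalist): species 4 (B = 5.21).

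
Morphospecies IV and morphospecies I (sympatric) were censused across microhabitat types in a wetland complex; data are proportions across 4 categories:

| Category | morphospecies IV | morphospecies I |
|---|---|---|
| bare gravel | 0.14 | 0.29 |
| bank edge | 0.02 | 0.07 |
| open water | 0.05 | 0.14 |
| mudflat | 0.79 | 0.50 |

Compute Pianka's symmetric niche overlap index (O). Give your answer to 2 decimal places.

0.92

Σ p₁ᵢp₂ᵢ = 0.0406 + 0.0014 + 0.0070 + 0.3950 = 0.4440
Σp_1ᵢ² = 0.14² + 0.02² + 0.05² + 0.79² = 0.0196 + 0.0004 + 0.0025 + 0.6241 = 0.6466
Σp_2ᵢ² = 0.29² + 0.07² + 0.14² + 0.50² = 0.0841 + 0.0049 + 0.0196 + 0.2500 = 0.3586
O = 0.4440 / √(0.6466 × 0.3586) = 0.4440 / 0.48153 = 0.9221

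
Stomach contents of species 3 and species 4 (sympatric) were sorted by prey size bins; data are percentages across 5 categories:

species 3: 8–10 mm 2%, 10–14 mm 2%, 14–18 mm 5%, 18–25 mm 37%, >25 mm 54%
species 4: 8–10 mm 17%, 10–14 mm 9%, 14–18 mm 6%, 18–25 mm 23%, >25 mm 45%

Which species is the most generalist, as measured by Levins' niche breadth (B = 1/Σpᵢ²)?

Convert percentages to proportions (divide by 100).
Σp_3ᵢ² = 0.02² + 0.02² + 0.05² + 0.37² + 0.54² = 0.0004 + 0.0004 + 0.0025 + 0.1369 + 0.2916 = 0.4318
B_3 = 1 / 0.4318 = 2.3159
Σp_4ᵢ² = 0.17² + 0.09² + 0.06² + 0.23² + 0.45² = 0.0289 + 0.0081 + 0.0036 + 0.0529 + 0.2025 = 0.2960
B_4 = 1 / 0.2960 = 3.3784
Highest B → broadest niche (most generalist): species 4 (B = 3.38).

species 4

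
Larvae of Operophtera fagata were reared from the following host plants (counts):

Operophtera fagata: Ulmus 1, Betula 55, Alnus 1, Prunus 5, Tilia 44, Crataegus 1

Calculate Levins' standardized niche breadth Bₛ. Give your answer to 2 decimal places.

0.26

Proportions for Operophtera fagata (n=107): 1/107=0.0093, 55/107=0.5140, 1/107=0.0093, 5/107=0.0467, 44/107=0.4112, 1/107=0.0093
Σpᵢ² = 0.0093² + 0.5140² + 0.0093² + 0.0467² + 0.4112² + 0.0093² = 0.000086 + 0.264196 + 0.000086 + 0.002181 + 0.169085 + 0.000086 = 0.435720
B = 1 / 0.435720 = 2.2951
Bₛ = (B − 1)/(n − 1) = (2.2951 − 1)/(6 − 1) = 1.2951/5 = 0.2590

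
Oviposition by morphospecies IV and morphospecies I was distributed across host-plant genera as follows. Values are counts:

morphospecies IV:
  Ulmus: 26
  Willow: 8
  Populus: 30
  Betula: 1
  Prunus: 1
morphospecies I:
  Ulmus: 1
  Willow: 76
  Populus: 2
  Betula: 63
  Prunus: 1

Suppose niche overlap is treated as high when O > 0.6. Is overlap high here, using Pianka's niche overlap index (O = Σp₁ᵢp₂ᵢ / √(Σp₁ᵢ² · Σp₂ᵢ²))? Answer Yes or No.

Proportions for morphospecies IV (n=66): 26/66=0.3939, 8/66=0.1212, 30/66=0.4545, 1/66=0.0152, 1/66=0.0152
Proportions for morphospecies I (n=143): 1/143=0.0070, 76/143=0.5315, 2/143=0.0140, 63/143=0.4406, 1/143=0.0070
Σ p₁ᵢp₂ᵢ = 0.002757 + 0.064418 + 0.006363 + 0.006697 + 0.000106 = 0.080341
Σp_1ᵢ² = 0.3939² + 0.1212² + 0.4545² + 0.0152² + 0.0152² = 0.155157 + 0.014689 + 0.206570 + 0.000231 + 0.000231 = 0.376878
Σp_2ᵢ² = 0.0070² + 0.5315² + 0.0140² + 0.4406² + 0.0070² = 0.000049 + 0.282492 + 0.000196 + 0.194128 + 0.000049 = 0.476914
O = 0.080341 / √(0.376878 × 0.476914) = 0.080341 / 0.4239557 = 0.1895
O = 0.1895 < 0.6 → No.

No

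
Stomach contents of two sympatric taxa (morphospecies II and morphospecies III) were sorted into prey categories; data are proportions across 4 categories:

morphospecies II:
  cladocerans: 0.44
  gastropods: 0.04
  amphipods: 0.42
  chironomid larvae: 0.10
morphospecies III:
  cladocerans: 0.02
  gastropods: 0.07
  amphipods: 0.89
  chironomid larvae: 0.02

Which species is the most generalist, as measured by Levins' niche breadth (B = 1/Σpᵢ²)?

morphospecies II

Σp_IIᵢ² = 0.44² + 0.04² + 0.42² + 0.10² = 0.1936 + 0.0016 + 0.1764 + 0.0100 = 0.3816
B_II = 1 / 0.3816 = 2.6205
Σp_IIIᵢ² = 0.02² + 0.07² + 0.89² + 0.02² = 0.0004 + 0.0049 + 0.7921 + 0.0004 = 0.7978
B_III = 1 / 0.7978 = 1.2534
Highest B → broadest niche (most generalist): morphospecies II (B = 2.62).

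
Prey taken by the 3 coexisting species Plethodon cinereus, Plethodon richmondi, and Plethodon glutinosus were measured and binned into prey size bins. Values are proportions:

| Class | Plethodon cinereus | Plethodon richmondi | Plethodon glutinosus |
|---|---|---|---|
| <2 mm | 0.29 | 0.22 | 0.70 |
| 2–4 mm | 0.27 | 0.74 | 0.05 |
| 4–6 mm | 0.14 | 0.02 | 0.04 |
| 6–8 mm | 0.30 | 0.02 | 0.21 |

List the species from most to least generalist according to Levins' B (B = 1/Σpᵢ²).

Σp_cineᵢ² = 0.29² + 0.27² + 0.14² + 0.30² = 0.0841 + 0.0729 + 0.0196 + 0.0900 = 0.2666
B_cine = 1 / 0.2666 = 3.7509
Σp_richᵢ² = 0.22² + 0.74² + 0.02² + 0.02² = 0.0484 + 0.5476 + 0.0004 + 0.0004 = 0.5968
B_rich = 1 / 0.5968 = 1.6756
Σp_glutᵢ² = 0.70² + 0.05² + 0.04² + 0.21² = 0.4900 + 0.0025 + 0.0016 + 0.0441 = 0.5382
B_glut = 1 / 0.5382 = 1.8580
Ranking by B (broadest → narrowest): Plethodon cinereus (3.75) > Plethodon glutinosus (1.86) > Plethodon richmondi (1.68)

Plethodon cinereus > Plethodon glutinosus > Plethodon richmondi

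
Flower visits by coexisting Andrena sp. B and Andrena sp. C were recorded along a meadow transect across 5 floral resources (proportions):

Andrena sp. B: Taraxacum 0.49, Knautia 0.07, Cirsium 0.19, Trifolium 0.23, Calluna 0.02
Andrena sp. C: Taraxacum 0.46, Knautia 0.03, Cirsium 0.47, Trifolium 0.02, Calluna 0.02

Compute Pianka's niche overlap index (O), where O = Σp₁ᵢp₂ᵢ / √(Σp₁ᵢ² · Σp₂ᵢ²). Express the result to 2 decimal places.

0.84

Σ p₁ᵢp₂ᵢ = 0.2254 + 0.0021 + 0.0893 + 0.0046 + 0.0004 = 0.3218
Σp_1ᵢ² = 0.49² + 0.07² + 0.19² + 0.23² + 0.02² = 0.2401 + 0.0049 + 0.0361 + 0.0529 + 0.0004 = 0.3344
Σp_2ᵢ² = 0.46² + 0.03² + 0.47² + 0.02² + 0.02² = 0.2116 + 0.0009 + 0.2209 + 0.0004 + 0.0004 = 0.4342
O = 0.3218 / √(0.3344 × 0.4342) = 0.3218 / 0.38105 = 0.8445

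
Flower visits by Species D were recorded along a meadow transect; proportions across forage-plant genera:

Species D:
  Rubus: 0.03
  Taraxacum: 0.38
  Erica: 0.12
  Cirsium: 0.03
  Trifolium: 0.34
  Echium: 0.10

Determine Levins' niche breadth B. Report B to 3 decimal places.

3.494

Σpᵢ² = 0.03² + 0.38² + 0.12² + 0.03² + 0.34² + 0.10² = 0.0009 + 0.1444 + 0.0144 + 0.0009 + 0.1156 + 0.0100 = 0.2862
B = 1 / 0.2862 = 3.49406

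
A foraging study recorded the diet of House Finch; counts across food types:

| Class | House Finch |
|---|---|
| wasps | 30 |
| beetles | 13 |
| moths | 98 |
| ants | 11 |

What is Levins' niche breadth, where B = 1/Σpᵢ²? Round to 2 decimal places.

2.14

Proportions for House Finch (n=152): 30/152=0.1974, 13/152=0.0855, 98/152=0.6447, 11/152=0.0724
Σpᵢ² = 0.1974² + 0.0855² + 0.6447² + 0.0724² = 0.038967 + 0.007310 + 0.415638 + 0.005242 = 0.467157
B = 1 / 0.467157 = 2.1406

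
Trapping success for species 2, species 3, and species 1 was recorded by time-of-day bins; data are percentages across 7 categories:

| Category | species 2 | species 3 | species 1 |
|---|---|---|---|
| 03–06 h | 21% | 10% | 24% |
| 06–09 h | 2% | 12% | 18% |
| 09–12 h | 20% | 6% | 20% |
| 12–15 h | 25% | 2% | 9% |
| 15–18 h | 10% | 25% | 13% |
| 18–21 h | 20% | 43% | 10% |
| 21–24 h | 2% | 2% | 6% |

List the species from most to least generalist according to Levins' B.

Convert percentages to proportions (divide by 100).
Σp_2ᵢ² = 0.21² + 0.02² + 0.20² + 0.25² + 0.10² + 0.20² + 0.02² = 0.0441 + 0.0004 + 0.0400 + 0.0625 + 0.0100 + 0.0400 + 0.0004 = 0.1974
B_2 = 1 / 0.1974 = 5.0659
Σp_3ᵢ² = 0.10² + 0.12² + 0.06² + 0.02² + 0.25² + 0.43² + 0.02² = 0.0100 + 0.0144 + 0.0036 + 0.0004 + 0.0625 + 0.1849 + 0.0004 = 0.2762
B_3 = 1 / 0.2762 = 3.6206
Σp_1ᵢ² = 0.24² + 0.18² + 0.20² + 0.09² + 0.13² + 0.10² + 0.06² = 0.0576 + 0.0324 + 0.0400 + 0.0081 + 0.0169 + 0.0100 + 0.0036 = 0.1686
B_1 = 1 / 0.1686 = 5.9312
Ranking by B (broadest → narrowest): species 1 (5.93) > species 2 (5.07) > species 3 (3.62)

species 1 > species 2 > species 3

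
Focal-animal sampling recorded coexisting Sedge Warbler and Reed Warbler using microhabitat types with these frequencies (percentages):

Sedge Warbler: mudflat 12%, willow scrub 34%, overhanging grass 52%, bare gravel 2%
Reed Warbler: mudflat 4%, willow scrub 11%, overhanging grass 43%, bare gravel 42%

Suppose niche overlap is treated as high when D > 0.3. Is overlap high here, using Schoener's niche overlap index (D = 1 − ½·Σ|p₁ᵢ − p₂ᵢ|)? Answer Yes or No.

Yes

Convert percentages to proportions (divide by 100).
Σ|p₁ᵢ − p₂ᵢ| = 0.08 + 0.23 + 0.09 + 0.40 = 0.80
D = 1 − ½ × 0.80 = 1 − 0.400 = 0.6000
D = 0.6000 > 0.3 → Yes.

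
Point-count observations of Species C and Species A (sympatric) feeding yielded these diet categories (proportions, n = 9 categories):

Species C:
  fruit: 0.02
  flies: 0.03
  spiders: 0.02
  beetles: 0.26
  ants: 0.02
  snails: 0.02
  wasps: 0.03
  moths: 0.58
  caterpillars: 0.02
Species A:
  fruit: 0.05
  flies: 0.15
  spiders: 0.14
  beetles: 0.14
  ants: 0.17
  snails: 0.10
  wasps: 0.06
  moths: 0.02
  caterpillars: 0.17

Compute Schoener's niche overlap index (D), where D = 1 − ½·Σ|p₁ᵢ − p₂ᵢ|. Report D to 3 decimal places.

0.320

Σ|p₁ᵢ − p₂ᵢ| = 0.03 + 0.12 + 0.12 + 0.12 + 0.15 + 0.08 + 0.03 + 0.56 + 0.15 = 1.36
D = 1 − ½ × 1.36 = 1 − 0.680 = 0.32000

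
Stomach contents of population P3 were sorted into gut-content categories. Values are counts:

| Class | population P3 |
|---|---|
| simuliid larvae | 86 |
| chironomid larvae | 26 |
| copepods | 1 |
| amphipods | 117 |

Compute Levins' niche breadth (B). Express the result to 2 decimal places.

Proportions for population P3 (n=230): 86/230=0.3739, 26/230=0.1130, 1/230=0.0043, 117/230=0.5087
Σpᵢ² = 0.3739² + 0.1130² + 0.0043² + 0.5087² = 0.139801 + 0.012769 + 0.000018 + 0.258776 = 0.411364
B = 1 / 0.411364 = 2.4309

2.43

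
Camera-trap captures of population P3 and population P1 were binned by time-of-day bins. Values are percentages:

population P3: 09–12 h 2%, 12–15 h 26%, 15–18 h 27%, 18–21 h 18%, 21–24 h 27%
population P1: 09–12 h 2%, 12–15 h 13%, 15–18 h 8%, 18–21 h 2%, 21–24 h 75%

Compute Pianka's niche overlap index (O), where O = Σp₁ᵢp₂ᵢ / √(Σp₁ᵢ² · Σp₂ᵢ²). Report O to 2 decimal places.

0.69

Convert percentages to proportions (divide by 100).
Σ p₁ᵢp₂ᵢ = 0.0004 + 0.0338 + 0.0216 + 0.0036 + 0.2025 = 0.2619
Σp_1ᵢ² = 0.02² + 0.26² + 0.27² + 0.18² + 0.27² = 0.0004 + 0.0676 + 0.0729 + 0.0324 + 0.0729 = 0.2462
Σp_2ᵢ² = 0.02² + 0.13² + 0.08² + 0.02² + 0.75² = 0.0004 + 0.0169 + 0.0064 + 0.0004 + 0.5625 = 0.5866
O = 0.2619 / √(0.2462 × 0.5866) = 0.2619 / 0.38003 = 0.6892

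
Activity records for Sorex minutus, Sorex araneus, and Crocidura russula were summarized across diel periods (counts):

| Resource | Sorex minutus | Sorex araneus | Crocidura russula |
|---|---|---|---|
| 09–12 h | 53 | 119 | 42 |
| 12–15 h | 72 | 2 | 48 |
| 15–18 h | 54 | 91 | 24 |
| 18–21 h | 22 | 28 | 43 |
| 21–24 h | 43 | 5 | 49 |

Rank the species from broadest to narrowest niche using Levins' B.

Crocidura russula > Sorex minutus > Sorex araneus

Proportions for Sorex minutus (n=244): 53/244=0.2172, 72/244=0.2951, 54/244=0.2213, 22/244=0.0902, 43/244=0.1762
Proportions for Sorex araneus (n=245): 119/245=0.4857, 2/245=0.0082, 91/245=0.3714, 28/245=0.1143, 5/245=0.0204
Proportions for Crocidura russula (n=206): 42/206=0.2039, 48/206=0.2330, 24/206=0.1165, 43/206=0.2087, 49/206=0.2379
Σp_minuᵢ² = 0.2172² + 0.2951² + 0.2213² + 0.0902² + 0.1762² = 0.047176 + 0.087084 + 0.048974 + 0.008136 + 0.031046 = 0.222416
B_minu = 1 / 0.222416 = 4.4961
Σp_aranᵢ² = 0.4857² + 0.0082² + 0.3714² + 0.1143² + 0.0204² = 0.235904 + 0.000067 + 0.137938 + 0.013064 + 0.000416 = 0.387389
B_aran = 1 / 0.387389 = 2.5814
Σp_russᵢ² = 0.2039² + 0.2330² + 0.1165² + 0.2087² + 0.2379² = 0.041575 + 0.054289 + 0.013572 + 0.043556 + 0.056596 = 0.209588
B_russ = 1 / 0.209588 = 4.7713
Ranking by B (broadest → narrowest): Crocidura russula (4.77) > Sorex minutus (4.50) > Sorex araneus (2.58)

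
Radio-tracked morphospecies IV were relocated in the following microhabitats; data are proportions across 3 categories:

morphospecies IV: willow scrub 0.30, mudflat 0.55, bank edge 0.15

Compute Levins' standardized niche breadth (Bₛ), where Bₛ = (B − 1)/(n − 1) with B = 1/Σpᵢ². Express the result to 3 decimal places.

0.705

Σpᵢ² = 0.30² + 0.55² + 0.15² = 0.0900 + 0.3025 + 0.0225 = 0.4150
B = 1 / 0.4150 = 2.40964
Bₛ = (B − 1)/(n − 1) = (2.40964 − 1)/(3 − 1) = 1.40964/2 = 0.70482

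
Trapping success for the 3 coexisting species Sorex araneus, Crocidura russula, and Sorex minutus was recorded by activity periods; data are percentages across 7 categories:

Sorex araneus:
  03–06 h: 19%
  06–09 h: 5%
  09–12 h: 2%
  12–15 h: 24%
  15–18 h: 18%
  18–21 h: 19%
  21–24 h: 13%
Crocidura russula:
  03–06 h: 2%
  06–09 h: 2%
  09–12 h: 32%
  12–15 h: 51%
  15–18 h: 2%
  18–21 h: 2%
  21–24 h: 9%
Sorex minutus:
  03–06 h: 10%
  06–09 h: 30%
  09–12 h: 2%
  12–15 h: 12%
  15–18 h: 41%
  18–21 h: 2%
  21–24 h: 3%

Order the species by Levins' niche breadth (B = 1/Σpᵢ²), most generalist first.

Sorex araneus > Sorex minutus > Crocidura russula

Convert percentages to proportions (divide by 100).
Σp_aranᵢ² = 0.19² + 0.05² + 0.02² + 0.24² + 0.18² + 0.19² + 0.13² = 0.0361 + 0.0025 + 0.0004 + 0.0576 + 0.0324 + 0.0361 + 0.0169 = 0.1820
B_aran = 1 / 0.1820 = 5.4945
Σp_russᵢ² = 0.02² + 0.02² + 0.32² + 0.51² + 0.02² + 0.02² + 0.09² = 0.0004 + 0.0004 + 0.1024 + 0.2601 + 0.0004 + 0.0004 + 0.0081 = 0.3722
B_russ = 1 / 0.3722 = 2.6867
Σp_minuᵢ² = 0.10² + 0.30² + 0.02² + 0.12² + 0.41² + 0.02² + 0.03² = 0.0100 + 0.0900 + 0.0004 + 0.0144 + 0.1681 + 0.0004 + 0.0009 = 0.2842
B_minu = 1 / 0.2842 = 3.5186
Ranking by B (broadest → narrowest): Sorex araneus (5.49) > Sorex minutus (3.52) > Crocidura russula (2.69)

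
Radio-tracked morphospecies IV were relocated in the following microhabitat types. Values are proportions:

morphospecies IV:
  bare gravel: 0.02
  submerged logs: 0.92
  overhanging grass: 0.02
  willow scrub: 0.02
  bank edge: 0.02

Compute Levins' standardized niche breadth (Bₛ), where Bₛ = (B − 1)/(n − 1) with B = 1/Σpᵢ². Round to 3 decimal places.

0.045

Σpᵢ² = 0.02² + 0.92² + 0.02² + 0.02² + 0.02² = 0.0004 + 0.8464 + 0.0004 + 0.0004 + 0.0004 = 0.8480
B = 1 / 0.8480 = 1.17925
Bₛ = (B − 1)/(n − 1) = (1.17925 − 1)/(5 − 1) = 0.17925/4 = 0.04481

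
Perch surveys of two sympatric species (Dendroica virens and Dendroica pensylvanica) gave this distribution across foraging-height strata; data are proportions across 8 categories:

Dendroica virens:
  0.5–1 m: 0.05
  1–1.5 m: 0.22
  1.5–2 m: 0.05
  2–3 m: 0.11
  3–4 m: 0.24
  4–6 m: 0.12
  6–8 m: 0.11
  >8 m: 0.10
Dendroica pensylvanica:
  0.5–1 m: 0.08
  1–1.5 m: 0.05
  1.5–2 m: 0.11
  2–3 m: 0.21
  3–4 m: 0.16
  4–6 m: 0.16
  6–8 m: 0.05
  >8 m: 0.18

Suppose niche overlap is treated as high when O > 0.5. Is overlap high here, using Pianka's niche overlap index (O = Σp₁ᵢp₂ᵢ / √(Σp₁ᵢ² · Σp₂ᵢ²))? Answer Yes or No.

Yes

Σ p₁ᵢp₂ᵢ = 0.0040 + 0.0110 + 0.0055 + 0.0231 + 0.0384 + 0.0192 + 0.0055 + 0.0180 = 0.1247
Σp_1ᵢ² = 0.05² + 0.22² + 0.05² + 0.11² + 0.24² + 0.12² + 0.11² + 0.10² = 0.0025 + 0.0484 + 0.0025 + 0.0121 + 0.0576 + 0.0144 + 0.0121 + 0.0100 = 0.1596
Σp_2ᵢ² = 0.08² + 0.05² + 0.11² + 0.21² + 0.16² + 0.16² + 0.05² + 0.18² = 0.0064 + 0.0025 + 0.0121 + 0.0441 + 0.0256 + 0.0256 + 0.0025 + 0.0324 = 0.1512
O = 0.1247 / √(0.1596 × 0.1512) = 0.1247 / 0.15534 = 0.8028
O = 0.8028 > 0.5 → Yes.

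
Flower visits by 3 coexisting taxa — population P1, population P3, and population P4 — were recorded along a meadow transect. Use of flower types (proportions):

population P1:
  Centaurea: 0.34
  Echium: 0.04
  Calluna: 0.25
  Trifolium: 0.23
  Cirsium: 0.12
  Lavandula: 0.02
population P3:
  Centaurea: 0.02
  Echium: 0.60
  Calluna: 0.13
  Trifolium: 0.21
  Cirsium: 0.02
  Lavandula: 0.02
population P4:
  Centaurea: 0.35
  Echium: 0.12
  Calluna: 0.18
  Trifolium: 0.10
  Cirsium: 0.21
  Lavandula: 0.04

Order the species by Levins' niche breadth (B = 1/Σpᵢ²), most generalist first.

population P4 > population P1 > population P3

Σp_P1ᵢ² = 0.34² + 0.04² + 0.25² + 0.23² + 0.12² + 0.02² = 0.1156 + 0.0016 + 0.0625 + 0.0529 + 0.0144 + 0.0004 = 0.2474
B_P1 = 1 / 0.2474 = 4.0420
Σp_P3ᵢ² = 0.02² + 0.60² + 0.13² + 0.21² + 0.02² + 0.02² = 0.0004 + 0.3600 + 0.0169 + 0.0441 + 0.0004 + 0.0004 = 0.4222
B_P3 = 1 / 0.4222 = 2.3685
Σp_P4ᵢ² = 0.35² + 0.12² + 0.18² + 0.10² + 0.21² + 0.04² = 0.1225 + 0.0144 + 0.0324 + 0.0100 + 0.0441 + 0.0016 = 0.2250
B_P4 = 1 / 0.2250 = 4.4444
Ranking by B (broadest → narrowest): population P4 (4.44) > population P1 (4.04) > population P3 (2.37)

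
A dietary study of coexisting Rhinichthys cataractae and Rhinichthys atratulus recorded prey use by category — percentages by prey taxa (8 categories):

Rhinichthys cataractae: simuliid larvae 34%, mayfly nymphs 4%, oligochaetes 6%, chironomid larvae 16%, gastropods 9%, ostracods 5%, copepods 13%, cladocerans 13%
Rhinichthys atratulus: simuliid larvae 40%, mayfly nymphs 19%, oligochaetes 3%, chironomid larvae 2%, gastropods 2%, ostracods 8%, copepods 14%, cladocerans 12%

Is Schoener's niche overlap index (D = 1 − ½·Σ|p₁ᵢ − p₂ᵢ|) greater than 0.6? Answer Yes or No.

Convert percentages to proportions (divide by 100).
Σ|p₁ᵢ − p₂ᵢ| = 0.06 + 0.15 + 0.03 + 0.14 + 0.07 + 0.03 + 0.01 + 0.01 = 0.50
D = 1 − ½ × 0.50 = 1 − 0.250 = 0.7500
D = 0.7500 > 0.6 → Yes.

Yes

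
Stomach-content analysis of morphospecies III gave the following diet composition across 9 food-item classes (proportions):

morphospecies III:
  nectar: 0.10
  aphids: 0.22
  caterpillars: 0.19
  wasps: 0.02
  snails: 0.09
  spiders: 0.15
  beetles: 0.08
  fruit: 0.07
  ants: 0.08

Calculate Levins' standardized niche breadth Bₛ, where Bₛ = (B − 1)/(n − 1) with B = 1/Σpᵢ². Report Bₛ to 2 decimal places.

Σpᵢ² = 0.10² + 0.22² + 0.19² + 0.02² + 0.09² + 0.15² + 0.08² + 0.07² + 0.08² = 0.0100 + 0.0484 + 0.0361 + 0.0004 + 0.0081 + 0.0225 + 0.0064 + 0.0049 + 0.0064 = 0.1432
B = 1 / 0.1432 = 6.9832
Bₛ = (B − 1)/(n − 1) = (6.9832 − 1)/(9 − 1) = 5.9832/8 = 0.7479

0.75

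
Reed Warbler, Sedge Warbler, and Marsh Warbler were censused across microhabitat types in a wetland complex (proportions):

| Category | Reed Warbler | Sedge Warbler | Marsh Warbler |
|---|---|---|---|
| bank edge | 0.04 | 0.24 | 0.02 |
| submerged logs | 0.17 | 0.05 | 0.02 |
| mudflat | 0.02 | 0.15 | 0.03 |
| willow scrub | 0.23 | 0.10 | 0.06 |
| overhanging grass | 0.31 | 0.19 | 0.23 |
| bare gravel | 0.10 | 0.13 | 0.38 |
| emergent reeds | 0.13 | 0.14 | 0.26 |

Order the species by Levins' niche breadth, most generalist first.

Sedge Warbler > Reed Warbler > Marsh Warbler

Σp_Reedᵢ² = 0.04² + 0.17² + 0.02² + 0.23² + 0.31² + 0.10² + 0.13² = 0.0016 + 0.0289 + 0.0004 + 0.0529 + 0.0961 + 0.0100 + 0.0169 = 0.2068
B_Reed = 1 / 0.2068 = 4.8356
Σp_Sedgᵢ² = 0.24² + 0.05² + 0.15² + 0.10² + 0.19² + 0.13² + 0.14² = 0.0576 + 0.0025 + 0.0225 + 0.0100 + 0.0361 + 0.0169 + 0.0196 = 0.1652
B_Sedg = 1 / 0.1652 = 6.0533
Σp_Marsᵢ² = 0.02² + 0.02² + 0.03² + 0.06² + 0.23² + 0.38² + 0.26² = 0.0004 + 0.0004 + 0.0009 + 0.0036 + 0.0529 + 0.1444 + 0.0676 = 0.2702
B_Mars = 1 / 0.2702 = 3.7010
Ranking by B (broadest → narrowest): Sedge Warbler (6.05) > Reed Warbler (4.84) > Marsh Warbler (3.70)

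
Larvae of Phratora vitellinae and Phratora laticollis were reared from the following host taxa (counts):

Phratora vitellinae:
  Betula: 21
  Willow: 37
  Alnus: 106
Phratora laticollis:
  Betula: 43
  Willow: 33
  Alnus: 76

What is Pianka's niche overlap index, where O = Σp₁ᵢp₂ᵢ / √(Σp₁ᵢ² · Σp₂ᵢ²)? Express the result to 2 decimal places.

0.95

Proportions for Phratora vitellinae (n=164): 21/164=0.1280, 37/164=0.2256, 106/164=0.6463
Proportions for Phratora laticollis (n=152): 43/152=0.2829, 33/152=0.2171, 76/152=0.5000
Σ p₁ᵢp₂ᵢ = 0.036211 + 0.048978 + 0.323150 = 0.408339
Σp_1ᵢ² = 0.1280² + 0.2256² + 0.6463² = 0.016384 + 0.050895 + 0.417704 = 0.484983
Σp_2ᵢ² = 0.2829² + 0.2171² + 0.5000² = 0.080032 + 0.047132 + 0.250000 = 0.377164
O = 0.408339 / √(0.484983 × 0.377164) = 0.408339 / 0.4276893 = 0.9548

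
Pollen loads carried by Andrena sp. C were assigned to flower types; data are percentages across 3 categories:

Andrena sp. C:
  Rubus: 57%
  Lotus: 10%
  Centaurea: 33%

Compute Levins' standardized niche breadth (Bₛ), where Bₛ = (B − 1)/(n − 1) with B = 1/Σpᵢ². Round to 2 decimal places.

Convert percentages to proportions (divide by 100).
Σpᵢ² = 0.57² + 0.10² + 0.33² = 0.3249 + 0.0100 + 0.1089 = 0.4438
B = 1 / 0.4438 = 2.2533
Bₛ = (B − 1)/(n − 1) = (2.2533 − 1)/(3 − 1) = 1.2533/2 = 0.6267

0.63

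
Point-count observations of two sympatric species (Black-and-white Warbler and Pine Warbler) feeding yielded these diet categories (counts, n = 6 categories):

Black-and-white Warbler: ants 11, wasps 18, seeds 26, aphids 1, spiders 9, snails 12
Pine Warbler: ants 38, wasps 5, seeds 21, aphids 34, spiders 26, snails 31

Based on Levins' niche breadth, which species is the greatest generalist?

Pine Warbler

Proportions for Black-and-white Warbler (n=77): 11/77=0.1429, 18/77=0.2338, 26/77=0.3377, 1/77=0.0130, 9/77=0.1169, 12/77=0.1558
Proportions for Pine Warbler (n=155): 38/155=0.2452, 5/155=0.0323, 21/155=0.1355, 34/155=0.2194, 26/155=0.1677, 31/155=0.2000
Σp_Blacᵢ² = 0.1429² + 0.2338² + 0.3377² + 0.0130² + 0.1169² + 0.1558² = 0.020420 + 0.054662 + 0.114041 + 0.000169 + 0.013666 + 0.024274 = 0.227232
B_Blac = 1 / 0.227232 = 4.4008
Σp_Pineᵢ² = 0.2452² + 0.0323² + 0.1355² + 0.2194² + 0.1677² + 0.2000² = 0.060123 + 0.001043 + 0.018360 + 0.048136 + 0.028123 + 0.040000 = 0.195785
B_Pine = 1 / 0.195785 = 5.1076
Highest B → broadest niche (most generalist): Pine Warbler (B = 5.11).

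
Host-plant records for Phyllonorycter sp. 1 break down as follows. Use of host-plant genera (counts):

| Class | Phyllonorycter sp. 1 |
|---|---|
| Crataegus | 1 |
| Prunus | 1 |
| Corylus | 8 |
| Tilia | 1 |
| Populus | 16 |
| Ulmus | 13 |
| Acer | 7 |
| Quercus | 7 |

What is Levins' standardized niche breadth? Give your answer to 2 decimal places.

0.56

Proportions for Phyllonorycter sp. 1 (n=54): 1/54=0.0185, 1/54=0.0185, 8/54=0.1481, 1/54=0.0185, 16/54=0.2963, 13/54=0.2407, 7/54=0.1296, 7/54=0.1296
Σpᵢ² = 0.0185² + 0.0185² + 0.1481² + 0.0185² + 0.2963² + 0.2407² + 0.1296² + 0.1296² = 0.000342 + 0.000342 + 0.021934 + 0.000342 + 0.087794 + 0.057936 + 0.016796 + 0.016796 = 0.202282
B = 1 / 0.202282 = 4.9436
Bₛ = (B − 1)/(n − 1) = (4.9436 − 1)/(8 − 1) = 3.9436/7 = 0.5634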